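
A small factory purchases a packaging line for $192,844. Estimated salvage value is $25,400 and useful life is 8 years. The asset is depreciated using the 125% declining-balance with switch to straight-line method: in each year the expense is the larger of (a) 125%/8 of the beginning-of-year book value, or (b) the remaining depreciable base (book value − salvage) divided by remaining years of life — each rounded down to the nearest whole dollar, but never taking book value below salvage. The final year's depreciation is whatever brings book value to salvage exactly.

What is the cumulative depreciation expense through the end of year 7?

$149,359

Depreciable base = $192,844 − $25,400 = $167,444.
Year 1: DB = ⌊$192,844 × 125%/8⌋ = $30,131; SL = ⌊$167,444/8⌋ = $20,930 → take DB $30,131. Book value $162,713.
Year 2: DB = ⌊$162,713 × 125%/8⌋ = $25,423; SL = ⌊$137,313/7⌋ = $19,616 → take DB $25,423. Book value $137,290.
Year 3: DB = ⌊$137,290 × 125%/8⌋ = $21,451; SL = ⌊$111,890/6⌋ = $18,648 → take DB $21,451. Book value $115,839.
Year 4: DB = ⌊$115,839 × 125%/8⌋ = $18,099; SL = ⌊$90,439/5⌋ = $18,087 → take DB $18,099. Book value $97,740.
Year 5: DB = ⌊$97,740 × 125%/8⌋ = $15,271; SL = ⌊$72,340/4⌋ = $18,085 → take SL $18,085. Book value $79,655.
Year 6: DB = ⌊$79,655 × 125%/8⌋ = $12,446; SL = ⌊$54,255/3⌋ = $18,085 → take SL $18,085. Book value $61,570.
Year 7: DB = ⌊$61,570 × 125%/8⌋ = $9,620; SL = ⌊$36,170/2⌋ = $18,085 → take SL $18,085. Book value $43,485.
Accumulated through year 7 = $192,844 − $43,485 = $149,359.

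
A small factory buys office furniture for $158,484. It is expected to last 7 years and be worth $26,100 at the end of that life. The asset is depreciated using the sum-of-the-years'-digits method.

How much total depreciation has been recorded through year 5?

$118,200

Depreciable base = $158,484 − $26,100 = $132,384.
Sum of the years' digits = 7+6+5+4+3+2+1 = 28.
Year 1: $132,384 × 7/28 = $33,096. Book value $125,388.
Year 2: $132,384 × 6/28 = $28,368. Book value $97,020.
Year 3: $132,384 × 5/28 = $23,640. Book value $73,380.
Year 4: $132,384 × 4/28 = $18,912. Book value $54,468.
Year 5: $132,384 × 3/28 = $14,184. Book value $40,284.
Accumulated through year 5 = $158,484 − $40,284 = $118,200.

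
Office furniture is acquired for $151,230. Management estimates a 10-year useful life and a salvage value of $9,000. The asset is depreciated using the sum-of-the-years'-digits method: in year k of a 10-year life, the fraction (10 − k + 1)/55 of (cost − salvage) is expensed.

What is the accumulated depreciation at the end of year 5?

$103,440

Depreciable base = $151,230 − $9,000 = $142,230.
Sum of the years' digits = 10+9+8+7+6+5+4+3+2+1 = 55.
Year 1: $142,230 × 10/55 = $25,860. Book value $125,370.
Year 2: $142,230 × 9/55 = $23,274. Book value $102,096.
Year 3: $142,230 × 8/55 = $20,688. Book value $81,408.
Year 4: $142,230 × 7/55 = $18,102. Book value $63,306.
Year 5: $142,230 × 6/55 = $15,516. Book value $47,790.
Accumulated through year 5 = $151,230 − $47,790 = $103,440.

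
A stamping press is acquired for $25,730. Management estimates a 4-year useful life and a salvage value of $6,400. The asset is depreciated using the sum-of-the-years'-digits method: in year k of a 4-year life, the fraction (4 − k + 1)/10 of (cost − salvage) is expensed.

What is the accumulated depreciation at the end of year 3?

$17,397

Depreciable base = $25,730 − $6,400 = $19,330.
Sum of the years' digits = 4+3+2+1 = 10.
Year 1: $19,330 × 4/10 = $7,732. Book value $17,998.
Year 2: $19,330 × 3/10 = $5,799. Book value $12,199.
Year 3: $19,330 × 2/10 = $3,866. Book value $8,333.
Accumulated through year 3 = $25,730 − $8,333 = $17,397.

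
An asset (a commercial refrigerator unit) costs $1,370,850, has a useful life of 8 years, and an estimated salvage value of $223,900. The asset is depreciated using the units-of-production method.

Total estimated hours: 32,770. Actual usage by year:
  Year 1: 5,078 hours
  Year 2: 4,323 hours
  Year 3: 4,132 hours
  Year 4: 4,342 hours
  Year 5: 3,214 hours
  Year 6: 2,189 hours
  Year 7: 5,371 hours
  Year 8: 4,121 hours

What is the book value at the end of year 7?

Depreciable base = $1,370,850 − $223,900 = $1,146,950.
Rate = $1,146,950 / 32,770 hours = $35 per hour.
Year 1: 5,078 × $35 = $177,730. Book value $1,193,120.
Year 2: 4,323 × $35 = $151,305. Book value $1,041,815.
Year 3: 4,132 × $35 = $144,620. Book value $897,195.
Year 4: 4,342 × $35 = $151,970. Book value $745,225.
Year 5: 3,214 × $35 = $112,490. Book value $632,735.
Year 6: 2,189 × $35 = $76,615. Book value $556,120.
Year 7: 5,371 × $35 = $187,985. Book value $368,135.

$368,135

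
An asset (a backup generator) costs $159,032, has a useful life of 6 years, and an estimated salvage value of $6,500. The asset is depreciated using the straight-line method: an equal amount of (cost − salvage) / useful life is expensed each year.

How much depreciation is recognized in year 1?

Depreciable base = $159,032 − $6,500 = $152,532.
Annual expense = $152,532 / 6 = $25,422.

$25,422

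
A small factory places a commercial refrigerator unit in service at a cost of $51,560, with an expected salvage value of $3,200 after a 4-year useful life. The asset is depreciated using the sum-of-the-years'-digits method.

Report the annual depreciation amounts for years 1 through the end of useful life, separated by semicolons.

$19,344; $14,508; $9,672; $4,836

Depreciable base = $51,560 − $3,200 = $48,360.
Sum of the years' digits = 4+3+2+1 = 10.
Year 1: $48,360 × 4/10 = $19,344. Book value $32,216.
Year 2: $48,360 × 3/10 = $14,508. Book value $17,708.
Year 3: $48,360 × 2/10 = $9,672. Book value $8,036.
Year 4: $48,360 × 1/10 = $4,836. Book value $3,200.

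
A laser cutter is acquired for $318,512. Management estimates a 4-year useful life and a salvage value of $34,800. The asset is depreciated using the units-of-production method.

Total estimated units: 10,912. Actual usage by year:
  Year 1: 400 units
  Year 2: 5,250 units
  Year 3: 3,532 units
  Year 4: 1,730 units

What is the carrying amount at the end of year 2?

Depreciable base = $318,512 − $34,800 = $283,712.
Rate = $283,712 / 10,912 units = $26 per unit.
Year 1: 400 × $26 = $10,400. Book value $308,112.
Year 2: 5,250 × $26 = $136,500. Book value $171,612.

$171,612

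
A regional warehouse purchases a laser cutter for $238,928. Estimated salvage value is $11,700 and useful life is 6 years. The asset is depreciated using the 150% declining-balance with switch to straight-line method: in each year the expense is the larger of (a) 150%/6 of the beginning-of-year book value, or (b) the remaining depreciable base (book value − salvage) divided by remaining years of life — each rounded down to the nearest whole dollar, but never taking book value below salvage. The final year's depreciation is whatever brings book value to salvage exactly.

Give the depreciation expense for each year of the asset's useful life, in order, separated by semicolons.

$59,732; $44,799; $33,599; $29,699; $29,699; $29,700

Depreciable base = $238,928 − $11,700 = $227,228.
Year 1: DB = ⌊$238,928 × 150%/6⌋ = $59,732; SL = ⌊$227,228/6⌋ = $37,871 → take DB $59,732. Book value $179,196.
Year 2: DB = ⌊$179,196 × 150%/6⌋ = $44,799; SL = ⌊$167,496/5⌋ = $33,499 → take DB $44,799. Book value $134,397.
Year 3: DB = ⌊$134,397 × 150%/6⌋ = $33,599; SL = ⌊$122,697/4⌋ = $30,674 → take DB $33,599. Book value $100,798.
Year 4: DB = ⌊$100,798 × 150%/6⌋ = $25,199; SL = ⌊$89,098/3⌋ = $29,699 → take SL $29,699. Book value $71,099.
Year 5: DB = ⌊$71,099 × 150%/6⌋ = $17,774; SL = ⌊$59,399/2⌋ = $29,699 → take SL $29,699. Book value $41,400.
Year 6 (final): $41,400 − $11,700 = $29,700. Book value $11,700.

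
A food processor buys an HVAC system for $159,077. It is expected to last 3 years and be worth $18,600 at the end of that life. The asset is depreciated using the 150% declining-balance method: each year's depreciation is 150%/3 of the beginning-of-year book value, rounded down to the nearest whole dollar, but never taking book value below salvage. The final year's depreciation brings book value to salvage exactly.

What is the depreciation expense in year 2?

$39,769

Depreciable base = $159,077 − $18,600 = $140,477.
Year 1: ⌊$159,077 × 150%/3⌋ = $79,538. Book value $79,539.
Year 2: ⌊$79,539 × 150%/3⌋ = $39,769. Book value $39,770.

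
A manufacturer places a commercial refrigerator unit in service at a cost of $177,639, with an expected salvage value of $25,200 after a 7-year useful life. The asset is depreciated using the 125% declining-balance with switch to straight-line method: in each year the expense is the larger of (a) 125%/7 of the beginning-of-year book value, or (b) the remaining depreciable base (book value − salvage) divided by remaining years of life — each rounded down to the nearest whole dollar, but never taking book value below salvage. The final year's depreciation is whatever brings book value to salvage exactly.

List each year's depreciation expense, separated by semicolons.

Depreciable base = $177,639 − $25,200 = $152,439.
Year 1: DB = ⌊$177,639 × 125%/7⌋ = $31,721; SL = ⌊$152,439/7⌋ = $21,777 → take DB $31,721. Book value $145,918.
Year 2: DB = ⌊$145,918 × 125%/7⌋ = $26,056; SL = ⌊$120,718/6⌋ = $20,119 → take DB $26,056. Book value $119,862.
Year 3: DB = ⌊$119,862 × 125%/7⌋ = $21,403; SL = ⌊$94,662/5⌋ = $18,932 → take DB $21,403. Book value $98,459.
Year 4: DB = ⌊$98,459 × 125%/7⌋ = $17,581; SL = ⌊$73,259/4⌋ = $18,314 → take SL $18,314. Book value $80,145.
Year 5: DB = ⌊$80,145 × 125%/7⌋ = $14,311; SL = ⌊$54,945/3⌋ = $18,315 → take SL $18,315. Book value $61,830.
Year 6: DB = ⌊$61,830 × 125%/7⌋ = $11,041; SL = ⌊$36,630/2⌋ = $18,315 → take SL $18,315. Book value $43,515.
Year 7 (final): $43,515 − $25,200 = $18,315. Book value $25,200.

$31,721; $26,056; $21,403; $18,314; $18,315; $18,315; $18,315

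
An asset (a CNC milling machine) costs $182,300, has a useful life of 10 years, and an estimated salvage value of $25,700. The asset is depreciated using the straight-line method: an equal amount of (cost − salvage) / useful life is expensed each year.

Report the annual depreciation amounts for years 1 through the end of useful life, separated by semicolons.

Depreciable base = $182,300 − $25,700 = $156,600.
Annual expense = $156,600 / 10 = $15,660.
End of year 1: book value $166,640.
End of year 2: book value $150,980.
End of year 3: book value $135,320.
End of year 4: book value $119,660.
End of year 5: book value $104,000.
End of year 6: book value $88,340.
End of year 7: book value $72,680.
End of year 8: book value $57,020.
End of year 9: book value $41,360.
End of year 10: book value $25,700.

$15,660; $15,660; $15,660; $15,660; $15,660; $15,660; $15,660; $15,660; $15,660; $15,660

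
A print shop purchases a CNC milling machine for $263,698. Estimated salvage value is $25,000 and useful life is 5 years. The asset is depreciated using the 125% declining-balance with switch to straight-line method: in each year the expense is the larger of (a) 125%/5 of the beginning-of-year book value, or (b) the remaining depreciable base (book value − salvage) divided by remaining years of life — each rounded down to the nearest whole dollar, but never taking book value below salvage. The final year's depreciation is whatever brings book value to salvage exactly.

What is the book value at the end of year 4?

$66,111

Depreciable base = $263,698 − $25,000 = $238,698.
Year 1: DB = ⌊$263,698 × 125%/5⌋ = $65,924; SL = ⌊$238,698/5⌋ = $47,739 → take DB $65,924. Book value $197,774.
Year 2: DB = ⌊$197,774 × 125%/5⌋ = $49,443; SL = ⌊$172,774/4⌋ = $43,193 → take DB $49,443. Book value $148,331.
Year 3: DB = ⌊$148,331 × 125%/5⌋ = $37,082; SL = ⌊$123,331/3⌋ = $41,110 → take SL $41,110. Book value $107,221.
Year 4: DB = ⌊$107,221 × 125%/5⌋ = $26,805; SL = ⌊$82,221/2⌋ = $41,110 → take SL $41,110. Book value $66,111.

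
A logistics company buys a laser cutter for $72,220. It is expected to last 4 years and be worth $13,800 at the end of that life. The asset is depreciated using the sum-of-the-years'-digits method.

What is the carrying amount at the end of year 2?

$31,326

Depreciable base = $72,220 − $13,800 = $58,420.
Sum of the years' digits = 4+3+2+1 = 10.
Year 1: $58,420 × 4/10 = $23,368. Book value $48,852.
Year 2: $58,420 × 3/10 = $17,526. Book value $31,326.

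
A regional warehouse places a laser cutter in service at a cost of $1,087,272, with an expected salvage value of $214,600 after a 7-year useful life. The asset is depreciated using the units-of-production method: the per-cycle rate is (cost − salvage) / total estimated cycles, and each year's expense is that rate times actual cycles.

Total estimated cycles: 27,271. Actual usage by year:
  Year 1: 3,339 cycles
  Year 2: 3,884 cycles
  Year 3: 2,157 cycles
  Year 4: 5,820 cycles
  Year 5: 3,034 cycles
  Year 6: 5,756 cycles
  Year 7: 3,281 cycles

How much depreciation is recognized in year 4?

$186,240

Depreciable base = $1,087,272 − $214,600 = $872,672.
Rate = $872,672 / 27,271 cycles = $32 per cycle.
Year 1: 3,339 × $32 = $106,848. Book value $980,424.
Year 2: 3,884 × $32 = $124,288. Book value $856,136.
Year 3: 2,157 × $32 = $69,024. Book value $787,112.
Year 4: 5,820 × $32 = $186,240. Book value $600,872.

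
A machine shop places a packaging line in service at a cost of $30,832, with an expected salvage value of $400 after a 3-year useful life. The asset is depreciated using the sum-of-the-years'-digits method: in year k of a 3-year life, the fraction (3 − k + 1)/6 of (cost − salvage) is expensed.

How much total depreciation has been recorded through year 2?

Depreciable base = $30,832 − $400 = $30,432.
Sum of the years' digits = 3+2+1 = 6.
Year 1: $30,432 × 3/6 = $15,216. Book value $15,616.
Year 2: $30,432 × 2/6 = $10,144. Book value $5,472.
Accumulated through year 2 = $30,832 − $5,472 = $25,360.

$25,360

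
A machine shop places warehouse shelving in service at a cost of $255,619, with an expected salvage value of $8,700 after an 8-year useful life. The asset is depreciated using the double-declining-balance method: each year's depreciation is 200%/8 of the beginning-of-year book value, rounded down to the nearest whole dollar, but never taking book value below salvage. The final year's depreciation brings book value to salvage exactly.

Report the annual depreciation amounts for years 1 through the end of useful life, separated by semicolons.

Depreciable base = $255,619 − $8,700 = $246,919.
Year 1: ⌊$255,619 × 200%/8⌋ = $63,904. Book value $191,715.
Year 2: ⌊$191,715 × 200%/8⌋ = $47,928. Book value $143,787.
Year 3: ⌊$143,787 × 200%/8⌋ = $35,946. Book value $107,841.
Year 4: ⌊$107,841 × 200%/8⌋ = $26,960. Book value $80,881.
Year 5: ⌊$80,881 × 200%/8⌋ = $20,220. Book value $60,661.
Year 6: ⌊$60,661 × 200%/8⌋ = $15,165. Book value $45,496.
Year 7: ⌊$45,496 × 200%/8⌋ = $11,374. Book value $34,122.
Year 8 (final): $34,122 − $8,700 = $25,422. Book value $8,700.

$63,904; $47,928; $35,946; $26,960; $20,220; $15,165; $11,374; $25,422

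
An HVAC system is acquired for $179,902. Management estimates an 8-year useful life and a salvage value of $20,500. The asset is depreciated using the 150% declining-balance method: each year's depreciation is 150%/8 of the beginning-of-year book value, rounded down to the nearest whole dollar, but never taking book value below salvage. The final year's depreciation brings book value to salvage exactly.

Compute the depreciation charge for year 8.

$21,555

Depreciable base = $179,902 − $20,500 = $159,402.
Year 1: ⌊$179,902 × 150%/8⌋ = $33,731. Book value $146,171.
Year 2: ⌊$146,171 × 150%/8⌋ = $27,407. Book value $118,764.
Year 3: ⌊$118,764 × 150%/8⌋ = $22,268. Book value $96,496.
Year 4: ⌊$96,496 × 150%/8⌋ = $18,093. Book value $78,403.
Year 5: ⌊$78,403 × 150%/8⌋ = $14,700. Book value $63,703.
Year 6: ⌊$63,703 × 150%/8⌋ = $11,944. Book value $51,759.
Year 7: ⌊$51,759 × 150%/8⌋ = $9,704. Book value $42,055.
Year 8 (final): $42,055 − $20,500 = $21,555. Book value $20,500.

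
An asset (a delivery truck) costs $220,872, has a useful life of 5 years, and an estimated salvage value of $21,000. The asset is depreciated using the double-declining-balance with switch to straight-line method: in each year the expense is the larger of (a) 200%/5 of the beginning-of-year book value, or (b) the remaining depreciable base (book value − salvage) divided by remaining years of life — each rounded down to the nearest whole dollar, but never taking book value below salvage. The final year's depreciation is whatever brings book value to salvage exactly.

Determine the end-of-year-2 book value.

Depreciable base = $220,872 − $21,000 = $199,872.
Year 1: DB = ⌊$220,872 × 200%/5⌋ = $88,348; SL = ⌊$199,872/5⌋ = $39,974 → take DB $88,348. Book value $132,524.
Year 2: DB = ⌊$132,524 × 200%/5⌋ = $53,009; SL = ⌊$111,524/4⌋ = $27,881 → take DB $53,009. Book value $79,515.

$79,515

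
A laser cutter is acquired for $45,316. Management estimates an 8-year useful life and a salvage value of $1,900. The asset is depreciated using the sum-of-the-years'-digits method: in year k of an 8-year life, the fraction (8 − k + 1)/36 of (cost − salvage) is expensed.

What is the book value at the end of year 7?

$3,106

Depreciable base = $45,316 − $1,900 = $43,416.
Sum of the years' digits = 8+7+6+5+4+3+2+1 = 36.
Year 1: $43,416 × 8/36 = $9,648. Book value $35,668.
Year 2: $43,416 × 7/36 = $8,442. Book value $27,226.
Year 3: $43,416 × 6/36 = $7,236. Book value $19,990.
Year 4: $43,416 × 5/36 = $6,030. Book value $13,960.
Year 5: $43,416 × 4/36 = $4,824. Book value $9,136.
Year 6: $43,416 × 3/36 = $3,618. Book value $5,518.
Year 7: $43,416 × 2/36 = $2,412. Book value $3,106.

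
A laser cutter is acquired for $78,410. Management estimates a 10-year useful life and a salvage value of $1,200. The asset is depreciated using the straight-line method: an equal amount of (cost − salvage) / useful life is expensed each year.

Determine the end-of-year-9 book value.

$8,921

Depreciable base = $78,410 − $1,200 = $77,210.
Annual expense = $77,210 / 10 = $7,721.
End of year 1: book value $70,689.
End of year 2: book value $62,968.
End of year 3: book value $55,247.
End of year 4: book value $47,526.
End of year 5: book value $39,805.
End of year 6: book value $32,084.
End of year 7: book value $24,363.
End of year 8: book value $16,642.
End of year 9: book value $8,921.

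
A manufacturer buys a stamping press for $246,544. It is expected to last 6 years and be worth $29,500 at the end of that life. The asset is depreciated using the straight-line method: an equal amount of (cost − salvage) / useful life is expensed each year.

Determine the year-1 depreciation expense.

$36,174

Depreciable base = $246,544 − $29,500 = $217,044.
Annual expense = $217,044 / 6 = $36,174.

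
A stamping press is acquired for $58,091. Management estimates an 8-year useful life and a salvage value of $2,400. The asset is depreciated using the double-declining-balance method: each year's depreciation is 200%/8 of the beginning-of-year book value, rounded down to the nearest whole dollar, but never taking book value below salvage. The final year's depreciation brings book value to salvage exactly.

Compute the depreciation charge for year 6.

$3,446

Depreciable base = $58,091 − $2,400 = $55,691.
Year 1: ⌊$58,091 × 200%/8⌋ = $14,522. Book value $43,569.
Year 2: ⌊$43,569 × 200%/8⌋ = $10,892. Book value $32,677.
Year 3: ⌊$32,677 × 200%/8⌋ = $8,169. Book value $24,508.
Year 4: ⌊$24,508 × 200%/8⌋ = $6,127. Book value $18,381.
Year 5: ⌊$18,381 × 200%/8⌋ = $4,595. Book value $13,786.
Year 6: ⌊$13,786 × 200%/8⌋ = $3,446. Book value $10,340.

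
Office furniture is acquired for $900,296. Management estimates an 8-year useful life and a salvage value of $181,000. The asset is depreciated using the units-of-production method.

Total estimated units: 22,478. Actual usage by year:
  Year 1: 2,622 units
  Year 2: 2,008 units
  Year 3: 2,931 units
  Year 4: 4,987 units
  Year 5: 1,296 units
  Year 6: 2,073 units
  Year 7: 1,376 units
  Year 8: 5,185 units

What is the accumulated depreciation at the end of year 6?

$509,344

Depreciable base = $900,296 − $181,000 = $719,296.
Rate = $719,296 / 22,478 units = $32 per unit.
Year 1: 2,622 × $32 = $83,904. Book value $816,392.
Year 2: 2,008 × $32 = $64,256. Book value $752,136.
Year 3: 2,931 × $32 = $93,792. Book value $658,344.
Year 4: 4,987 × $32 = $159,584. Book value $498,760.
Year 5: 1,296 × $32 = $41,472. Book value $457,288.
Year 6: 2,073 × $32 = $66,336. Book value $390,952.
Accumulated through year 6 = $900,296 − $390,952 = $509,344.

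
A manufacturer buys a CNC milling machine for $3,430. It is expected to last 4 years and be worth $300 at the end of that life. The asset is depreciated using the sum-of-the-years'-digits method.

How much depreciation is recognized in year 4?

Depreciable base = $3,430 − $300 = $3,130.
Sum of the years' digits = 4+3+2+1 = 10.
Year 1: $3,130 × 4/10 = $1,252. Book value $2,178.
Year 2: $3,130 × 3/10 = $939. Book value $1,239.
Year 3: $3,130 × 2/10 = $626. Book value $613.
Year 4: $3,130 × 1/10 = $313. Book value $300.

$313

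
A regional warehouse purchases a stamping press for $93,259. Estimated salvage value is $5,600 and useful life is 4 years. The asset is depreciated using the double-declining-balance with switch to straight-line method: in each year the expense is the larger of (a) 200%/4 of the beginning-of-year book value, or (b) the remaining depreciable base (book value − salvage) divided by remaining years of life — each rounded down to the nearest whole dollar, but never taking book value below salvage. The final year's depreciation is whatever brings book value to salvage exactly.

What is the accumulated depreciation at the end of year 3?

$81,601

Depreciable base = $93,259 − $5,600 = $87,659.
Year 1: DB = ⌊$93,259 × 200%/4⌋ = $46,629; SL = ⌊$87,659/4⌋ = $21,914 → take DB $46,629. Book value $46,630.
Year 2: DB = ⌊$46,630 × 200%/4⌋ = $23,315; SL = ⌊$41,030/3⌋ = $13,676 → take DB $23,315. Book value $23,315.
Year 3: DB = ⌊$23,315 × 200%/4⌋ = $11,657; SL = ⌊$17,715/2⌋ = $8,857 → take DB $11,657. Book value $11,658.
Accumulated through year 3 = $93,259 − $11,658 = $81,601.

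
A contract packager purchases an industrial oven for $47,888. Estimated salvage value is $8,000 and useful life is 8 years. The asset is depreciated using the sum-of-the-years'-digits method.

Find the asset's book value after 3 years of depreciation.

Depreciable base = $47,888 − $8,000 = $39,888.
Sum of the years' digits = 8+7+6+5+4+3+2+1 = 36.
Year 1: $39,888 × 8/36 = $8,864. Book value $39,024.
Year 2: $39,888 × 7/36 = $7,756. Book value $31,268.
Year 3: $39,888 × 6/36 = $6,648. Book value $24,620.

$24,620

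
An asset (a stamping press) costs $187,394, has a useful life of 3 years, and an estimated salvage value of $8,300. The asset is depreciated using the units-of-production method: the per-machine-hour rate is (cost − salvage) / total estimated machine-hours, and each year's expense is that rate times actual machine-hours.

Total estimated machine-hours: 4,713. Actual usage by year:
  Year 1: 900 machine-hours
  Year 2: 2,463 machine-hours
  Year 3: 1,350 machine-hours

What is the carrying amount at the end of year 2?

$59,600

Depreciable base = $187,394 − $8,300 = $179,094.
Rate = $179,094 / 4,713 machine-hours = $38 per machine-hour.
Year 1: 900 × $38 = $34,200. Book value $153,194.
Year 2: 2,463 × $38 = $93,594. Book value $59,600.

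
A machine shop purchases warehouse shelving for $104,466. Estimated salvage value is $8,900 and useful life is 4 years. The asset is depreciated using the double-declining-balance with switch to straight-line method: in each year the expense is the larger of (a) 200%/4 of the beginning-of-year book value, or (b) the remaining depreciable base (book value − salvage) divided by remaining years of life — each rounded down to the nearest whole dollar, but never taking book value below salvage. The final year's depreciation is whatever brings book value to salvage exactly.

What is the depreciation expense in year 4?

$4,159

Depreciable base = $104,466 − $8,900 = $95,566.
Year 1: DB = ⌊$104,466 × 200%/4⌋ = $52,233; SL = ⌊$95,566/4⌋ = $23,891 → take DB $52,233. Book value $52,233.
Year 2: DB = ⌊$52,233 × 200%/4⌋ = $26,116; SL = ⌊$43,333/3⌋ = $14,444 → take DB $26,116. Book value $26,117.
Year 3: DB = ⌊$26,117 × 200%/4⌋ = $13,058; SL = ⌊$17,217/2⌋ = $8,608 → take DB $13,058. Book value $13,059.
Year 4 (final): $13,059 − $8,900 = $4,159. Book value $8,900.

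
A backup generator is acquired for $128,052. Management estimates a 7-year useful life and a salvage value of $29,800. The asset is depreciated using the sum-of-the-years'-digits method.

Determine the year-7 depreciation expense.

Depreciable base = $128,052 − $29,800 = $98,252.
Sum of the years' digits = 7+6+5+4+3+2+1 = 28.
Year 1: $98,252 × 7/28 = $24,563. Book value $103,489.
Year 2: $98,252 × 6/28 = $21,054. Book value $82,435.
Year 3: $98,252 × 5/28 = $17,545. Book value $64,890.
Year 4: $98,252 × 4/28 = $14,036. Book value $50,854.
Year 5: $98,252 × 3/28 = $10,527. Book value $40,327.
Year 6: $98,252 × 2/28 = $7,018. Book value $33,309.
Year 7: $98,252 × 1/28 = $3,509. Book value $29,800.

$3,509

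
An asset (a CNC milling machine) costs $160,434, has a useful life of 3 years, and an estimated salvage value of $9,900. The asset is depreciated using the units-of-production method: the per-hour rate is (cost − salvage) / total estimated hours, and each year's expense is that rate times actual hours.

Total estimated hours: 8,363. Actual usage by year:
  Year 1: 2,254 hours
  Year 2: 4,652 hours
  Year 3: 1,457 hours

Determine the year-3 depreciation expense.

Depreciable base = $160,434 − $9,900 = $150,534.
Rate = $150,534 / 8,363 hours = $18 per hour.
Year 1: 2,254 × $18 = $40,572. Book value $119,862.
Year 2: 4,652 × $18 = $83,736. Book value $36,126.
Year 3: 1,457 × $18 = $26,226. Book value $9,900.

$26,226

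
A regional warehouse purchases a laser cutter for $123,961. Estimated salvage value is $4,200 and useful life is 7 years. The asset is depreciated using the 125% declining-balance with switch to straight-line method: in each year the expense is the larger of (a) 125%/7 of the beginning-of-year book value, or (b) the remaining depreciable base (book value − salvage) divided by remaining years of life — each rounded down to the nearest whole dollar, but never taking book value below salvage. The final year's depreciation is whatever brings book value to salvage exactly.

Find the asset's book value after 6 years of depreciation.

$20,089

Depreciable base = $123,961 − $4,200 = $119,761.
Year 1: DB = ⌊$123,961 × 125%/7⌋ = $22,135; SL = ⌊$119,761/7⌋ = $17,108 → take DB $22,135. Book value $101,826.
Year 2: DB = ⌊$101,826 × 125%/7⌋ = $18,183; SL = ⌊$97,626/6⌋ = $16,271 → take DB $18,183. Book value $83,643.
Year 3: DB = ⌊$83,643 × 125%/7⌋ = $14,936; SL = ⌊$79,443/5⌋ = $15,888 → take SL $15,888. Book value $67,755.
Year 4: DB = ⌊$67,755 × 125%/7⌋ = $12,099; SL = ⌊$63,555/4⌋ = $15,888 → take SL $15,888. Book value $51,867.
Year 5: DB = ⌊$51,867 × 125%/7⌋ = $9,261; SL = ⌊$47,667/3⌋ = $15,889 → take SL $15,889. Book value $35,978.
Year 6: DB = ⌊$35,978 × 125%/7⌋ = $6,424; SL = ⌊$31,778/2⌋ = $15,889 → take SL $15,889. Book value $20,089.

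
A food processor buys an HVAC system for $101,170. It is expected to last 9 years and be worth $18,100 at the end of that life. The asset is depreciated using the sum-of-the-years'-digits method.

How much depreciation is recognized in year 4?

Depreciable base = $101,170 − $18,100 = $83,070.
Sum of the years' digits = 9+8+7+6+5+4+3+2+1 = 45.
Year 1: $83,070 × 9/45 = $16,614. Book value $84,556.
Year 2: $83,070 × 8/45 = $14,768. Book value $69,788.
Year 3: $83,070 × 7/45 = $12,922. Book value $56,866.
Year 4: $83,070 × 6/45 = $11,076. Book value $45,790.

$11,076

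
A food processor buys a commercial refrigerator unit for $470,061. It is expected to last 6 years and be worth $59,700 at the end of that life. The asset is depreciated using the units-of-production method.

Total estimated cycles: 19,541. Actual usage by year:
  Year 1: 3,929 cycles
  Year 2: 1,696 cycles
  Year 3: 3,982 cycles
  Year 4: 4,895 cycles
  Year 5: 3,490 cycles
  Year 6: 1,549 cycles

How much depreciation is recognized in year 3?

$83,622

Depreciable base = $470,061 − $59,700 = $410,361.
Rate = $410,361 / 19,541 cycles = $21 per cycle.
Year 1: 3,929 × $21 = $82,509. Book value $387,552.
Year 2: 1,696 × $21 = $35,616. Book value $351,936.
Year 3: 3,982 × $21 = $83,622. Book value $268,314.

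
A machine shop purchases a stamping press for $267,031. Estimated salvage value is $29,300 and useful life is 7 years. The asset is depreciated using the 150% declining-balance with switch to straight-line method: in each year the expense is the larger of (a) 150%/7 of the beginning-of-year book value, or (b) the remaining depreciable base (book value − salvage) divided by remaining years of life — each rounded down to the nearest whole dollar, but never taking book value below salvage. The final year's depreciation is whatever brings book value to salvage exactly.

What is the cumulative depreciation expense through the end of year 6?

Depreciable base = $267,031 − $29,300 = $237,731.
Year 1: DB = ⌊$267,031 × 150%/7⌋ = $57,220; SL = ⌊$237,731/7⌋ = $33,961 → take DB $57,220. Book value $209,811.
Year 2: DB = ⌊$209,811 × 150%/7⌋ = $44,959; SL = ⌊$180,511/6⌋ = $30,085 → take DB $44,959. Book value $164,852.
Year 3: DB = ⌊$164,852 × 150%/7⌋ = $35,325; SL = ⌊$135,552/5⌋ = $27,110 → take DB $35,325. Book value $129,527.
Year 4: DB = ⌊$129,527 × 150%/7⌋ = $27,755; SL = ⌊$100,227/4⌋ = $25,056 → take DB $27,755. Book value $101,772.
Year 5: DB = ⌊$101,772 × 150%/7⌋ = $21,808; SL = ⌊$72,472/3⌋ = $24,157 → take SL $24,157. Book value $77,615.
Year 6: DB = ⌊$77,615 × 150%/7⌋ = $16,631; SL = ⌊$48,315/2⌋ = $24,157 → take SL $24,157. Book value $53,458.
Accumulated through year 6 = $267,031 − $53,458 = $213,573.

$213,573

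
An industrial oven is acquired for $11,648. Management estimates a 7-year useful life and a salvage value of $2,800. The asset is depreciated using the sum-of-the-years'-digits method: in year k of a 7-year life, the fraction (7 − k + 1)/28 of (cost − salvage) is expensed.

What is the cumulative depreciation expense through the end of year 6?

Depreciable base = $11,648 − $2,800 = $8,848.
Sum of the years' digits = 7+6+5+4+3+2+1 = 28.
Year 1: $8,848 × 7/28 = $2,212. Book value $9,436.
Year 2: $8,848 × 6/28 = $1,896. Book value $7,540.
Year 3: $8,848 × 5/28 = $1,580. Book value $5,960.
Year 4: $8,848 × 4/28 = $1,264. Book value $4,696.
Year 5: $8,848 × 3/28 = $948. Book value $3,748.
Year 6: $8,848 × 2/28 = $632. Book value $3,116.
Accumulated through year 6 = $11,648 − $3,116 = $8,532.

$8,532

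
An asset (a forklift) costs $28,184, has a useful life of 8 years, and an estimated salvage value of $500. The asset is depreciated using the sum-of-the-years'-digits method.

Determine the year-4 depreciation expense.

Depreciable base = $28,184 − $500 = $27,684.
Sum of the years' digits = 8+7+6+5+4+3+2+1 = 36.
Year 1: $27,684 × 8/36 = $6,152. Book value $22,032.
Year 2: $27,684 × 7/36 = $5,383. Book value $16,649.
Year 3: $27,684 × 6/36 = $4,614. Book value $12,035.
Year 4: $27,684 × 5/36 = $3,845. Book value $8,190.

$3,845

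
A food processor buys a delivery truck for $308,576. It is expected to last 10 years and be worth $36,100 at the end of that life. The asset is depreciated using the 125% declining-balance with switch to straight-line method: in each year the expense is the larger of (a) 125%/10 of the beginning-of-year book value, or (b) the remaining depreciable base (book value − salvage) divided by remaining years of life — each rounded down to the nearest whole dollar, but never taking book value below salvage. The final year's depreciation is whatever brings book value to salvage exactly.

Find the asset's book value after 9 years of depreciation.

$60,231

Depreciable base = $308,576 − $36,100 = $272,476.
Year 1: DB = ⌊$308,576 × 125%/10⌋ = $38,572; SL = ⌊$272,476/10⌋ = $27,247 → take DB $38,572. Book value $270,004.
Year 2: DB = ⌊$270,004 × 125%/10⌋ = $33,750; SL = ⌊$233,904/9⌋ = $25,989 → take DB $33,750. Book value $236,254.
Year 3: DB = ⌊$236,254 × 125%/10⌋ = $29,531; SL = ⌊$200,154/8⌋ = $25,019 → take DB $29,531. Book value $206,723.
Year 4: DB = ⌊$206,723 × 125%/10⌋ = $25,840; SL = ⌊$170,623/7⌋ = $24,374 → take DB $25,840. Book value $180,883.
Year 5: DB = ⌊$180,883 × 125%/10⌋ = $22,610; SL = ⌊$144,783/6⌋ = $24,130 → take SL $24,130. Book value $156,753.
Year 6: DB = ⌊$156,753 × 125%/10⌋ = $19,594; SL = ⌊$120,653/5⌋ = $24,130 → take SL $24,130. Book value $132,623.
Year 7: DB = ⌊$132,623 × 125%/10⌋ = $16,577; SL = ⌊$96,523/4⌋ = $24,130 → take SL $24,130. Book value $108,493.
Year 8: DB = ⌊$108,493 × 125%/10⌋ = $13,561; SL = ⌊$72,393/3⌋ = $24,131 → take SL $24,131. Book value $84,362.
Year 9: DB = ⌊$84,362 × 125%/10⌋ = $10,545; SL = ⌊$48,262/2⌋ = $24,131 → take SL $24,131. Book value $60,231.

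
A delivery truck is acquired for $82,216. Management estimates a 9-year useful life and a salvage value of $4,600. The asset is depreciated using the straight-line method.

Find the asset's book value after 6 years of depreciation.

Depreciable base = $82,216 − $4,600 = $77,616.
Annual expense = $77,616 / 9 = $8,624.
End of year 1: book value $73,592.
End of year 2: book value $64,968.
End of year 3: book value $56,344.
End of year 4: book value $47,720.
End of year 5: book value $39,096.
End of year 6: book value $30,472.

$30,472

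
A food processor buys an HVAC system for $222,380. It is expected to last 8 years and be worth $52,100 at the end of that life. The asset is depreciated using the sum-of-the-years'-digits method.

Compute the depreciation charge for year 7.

$9,460

Depreciable base = $222,380 − $52,100 = $170,280.
Sum of the years' digits = 8+7+6+5+4+3+2+1 = 36.
Year 1: $170,280 × 8/36 = $37,840. Book value $184,540.
Year 2: $170,280 × 7/36 = $33,110. Book value $151,430.
Year 3: $170,280 × 6/36 = $28,380. Book value $123,050.
Year 4: $170,280 × 5/36 = $23,650. Book value $99,400.
Year 5: $170,280 × 4/36 = $18,920. Book value $80,480.
Year 6: $170,280 × 3/36 = $14,190. Book value $66,290.
Year 7: $170,280 × 2/36 = $9,460. Book value $56,830.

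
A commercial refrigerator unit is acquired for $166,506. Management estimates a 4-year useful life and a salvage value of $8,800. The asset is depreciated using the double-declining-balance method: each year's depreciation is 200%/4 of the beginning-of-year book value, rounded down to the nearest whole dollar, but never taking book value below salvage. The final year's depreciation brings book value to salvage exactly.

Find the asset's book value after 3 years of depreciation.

$20,814

Depreciable base = $166,506 − $8,800 = $157,706.
Year 1: ⌊$166,506 × 200%/4⌋ = $83,253. Book value $83,253.
Year 2: ⌊$83,253 × 200%/4⌋ = $41,626. Book value $41,627.
Year 3: ⌊$41,627 × 200%/4⌋ = $20,813. Book value $20,814.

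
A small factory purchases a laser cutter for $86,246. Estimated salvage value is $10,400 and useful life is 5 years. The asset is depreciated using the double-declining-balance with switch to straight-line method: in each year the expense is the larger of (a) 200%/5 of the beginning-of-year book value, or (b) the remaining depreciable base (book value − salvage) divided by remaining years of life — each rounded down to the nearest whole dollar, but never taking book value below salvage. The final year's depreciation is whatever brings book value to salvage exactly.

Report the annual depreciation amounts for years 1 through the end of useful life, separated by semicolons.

$34,498; $20,699; $12,419; $7,452; $778

Depreciable base = $86,246 − $10,400 = $75,846.
Year 1: DB = ⌊$86,246 × 200%/5⌋ = $34,498; SL = ⌊$75,846/5⌋ = $15,169 → take DB $34,498. Book value $51,748.
Year 2: DB = ⌊$51,748 × 200%/5⌋ = $20,699; SL = ⌊$41,348/4⌋ = $10,337 → take DB $20,699. Book value $31,049.
Year 3: DB = ⌊$31,049 × 200%/5⌋ = $12,419; SL = ⌊$20,649/3⌋ = $6,883 → take DB $12,419. Book value $18,630.
Year 4: DB = ⌊$18,630 × 200%/5⌋ = $7,452; SL = ⌊$8,230/2⌋ = $4,115 → take DB $7,452. Book value $11,178.
Year 5 (final): $11,178 − $10,400 = $778. Book value $10,400.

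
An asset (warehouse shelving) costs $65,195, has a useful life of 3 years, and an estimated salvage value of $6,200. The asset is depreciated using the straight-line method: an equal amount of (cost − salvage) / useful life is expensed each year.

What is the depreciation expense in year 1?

$19,665

Depreciable base = $65,195 − $6,200 = $58,995.
Annual expense = $58,995 / 3 = $19,665.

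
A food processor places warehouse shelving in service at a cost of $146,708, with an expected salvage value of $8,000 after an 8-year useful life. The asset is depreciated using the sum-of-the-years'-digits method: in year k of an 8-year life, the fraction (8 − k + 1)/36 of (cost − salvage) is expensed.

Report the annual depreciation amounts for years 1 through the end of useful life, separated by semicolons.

$30,824; $26,971; $23,118; $19,265; $15,412; $11,559; $7,706; $3,853

Depreciable base = $146,708 − $8,000 = $138,708.
Sum of the years' digits = 8+7+6+5+4+3+2+1 = 36.
Year 1: $138,708 × 8/36 = $30,824. Book value $115,884.
Year 2: $138,708 × 7/36 = $26,971. Book value $88,913.
Year 3: $138,708 × 6/36 = $23,118. Book value $65,795.
Year 4: $138,708 × 5/36 = $19,265. Book value $46,530.
Year 5: $138,708 × 4/36 = $15,412. Book value $31,118.
Year 6: $138,708 × 3/36 = $11,559. Book value $19,559.
Year 7: $138,708 × 2/36 = $7,706. Book value $11,853.
Year 8: $138,708 × 1/36 = $3,853. Book value $8,000.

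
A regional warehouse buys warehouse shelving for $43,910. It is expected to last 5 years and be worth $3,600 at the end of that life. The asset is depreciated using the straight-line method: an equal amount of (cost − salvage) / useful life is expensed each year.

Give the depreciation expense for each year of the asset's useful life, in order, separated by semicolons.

Depreciable base = $43,910 − $3,600 = $40,310.
Annual expense = $40,310 / 5 = $8,062.
End of year 1: book value $35,848.
End of year 2: book value $27,786.
End of year 3: book value $19,724.
End of year 4: book value $11,662.
End of year 5: book value $3,600.

$8,062; $8,062; $8,062; $8,062; $8,062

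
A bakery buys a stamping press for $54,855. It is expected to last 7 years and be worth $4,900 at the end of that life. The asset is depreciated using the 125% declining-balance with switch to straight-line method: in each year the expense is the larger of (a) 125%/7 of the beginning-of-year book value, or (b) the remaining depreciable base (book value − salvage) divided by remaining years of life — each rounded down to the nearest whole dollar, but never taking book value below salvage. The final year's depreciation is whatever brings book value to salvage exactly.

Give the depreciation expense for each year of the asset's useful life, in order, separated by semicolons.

$9,795; $8,046; $6,609; $6,376; $6,376; $6,376; $6,377

Depreciable base = $54,855 − $4,900 = $49,955.
Year 1: DB = ⌊$54,855 × 125%/7⌋ = $9,795; SL = ⌊$49,955/7⌋ = $7,136 → take DB $9,795. Book value $45,060.
Year 2: DB = ⌊$45,060 × 125%/7⌋ = $8,046; SL = ⌊$40,160/6⌋ = $6,693 → take DB $8,046. Book value $37,014.
Year 3: DB = ⌊$37,014 × 125%/7⌋ = $6,609; SL = ⌊$32,114/5⌋ = $6,422 → take DB $6,609. Book value $30,405.
Year 4: DB = ⌊$30,405 × 125%/7⌋ = $5,429; SL = ⌊$25,505/4⌋ = $6,376 → take SL $6,376. Book value $24,029.
Year 5: DB = ⌊$24,029 × 125%/7⌋ = $4,290; SL = ⌊$19,129/3⌋ = $6,376 → take SL $6,376. Book value $17,653.
Year 6: DB = ⌊$17,653 × 125%/7⌋ = $3,152; SL = ⌊$12,753/2⌋ = $6,376 → take SL $6,376. Book value $11,277.
Year 7 (final): $11,277 − $4,900 = $6,377. Book value $4,900.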